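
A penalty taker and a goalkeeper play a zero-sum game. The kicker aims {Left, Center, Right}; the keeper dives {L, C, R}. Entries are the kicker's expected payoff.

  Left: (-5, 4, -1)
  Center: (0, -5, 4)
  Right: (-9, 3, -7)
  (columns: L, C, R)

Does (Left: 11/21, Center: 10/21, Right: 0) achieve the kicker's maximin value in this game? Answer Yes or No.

Against L this mix gives (11/21)·(-5) + (10/21)·0 = -55/21.
Against C this mix gives (11/21)·4 + (10/21)·(-5) = -2/7.
Against R this mix gives (11/21)·(-1) + (10/21)·4 = 29/21.
The keeper will play L, holding the kicker to -55/21. Shifting weight toward the row that does better against L would raise this floor (the equalizing mix achieves -25/14 against both L and C), so the proposed strategy is not optimal.

No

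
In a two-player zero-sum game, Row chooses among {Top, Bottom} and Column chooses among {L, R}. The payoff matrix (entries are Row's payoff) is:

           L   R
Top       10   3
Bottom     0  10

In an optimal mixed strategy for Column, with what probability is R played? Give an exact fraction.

Row minima: Top → 3, Bottom → 0; maximin = 3.
Column maxima: L → 10, R → 10; minimax = 10.
3 ≠ 10, so there is no saddle point; optimal play is mixed.
Let Row play Top with probability p. Expected payoff against L: 10p + 0(1−p) = 10p; against R: 3p + 10(1−p) = −7p + 10.
Setting these equal: 10p = −7p + 10 ⇒ 17p = 10 ⇒ p = 10/17, and the value is (10)·(10/17) = 100/17.
For Column: with q = P(L), equating Top's and Bottom's payoffs gives 7q + 3 = −10q + 10 ⇒ q = 7/17.

10/17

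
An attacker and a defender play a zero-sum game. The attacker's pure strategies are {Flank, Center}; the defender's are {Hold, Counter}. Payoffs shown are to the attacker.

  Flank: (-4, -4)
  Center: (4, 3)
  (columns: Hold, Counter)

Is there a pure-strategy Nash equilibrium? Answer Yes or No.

Row minima: Flank → -4, Center → 3; maximin = 3.
Column maxima: Hold → 4, Counter → 3; minimax = 3.
maximin = minimax = 3, so a saddle point exists.

Yes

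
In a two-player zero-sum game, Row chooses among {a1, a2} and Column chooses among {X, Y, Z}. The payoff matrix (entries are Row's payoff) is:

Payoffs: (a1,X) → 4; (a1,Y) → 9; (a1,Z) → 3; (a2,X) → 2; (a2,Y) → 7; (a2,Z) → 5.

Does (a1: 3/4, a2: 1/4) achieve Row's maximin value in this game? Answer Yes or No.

Yes

Against X this mix gives (3/4)·4 + (1/4)·2 = 7/2.
Against Y this mix gives (3/4)·9 + (1/4)·7 = 17/2.
Against Z this mix gives (3/4)·3 + (1/4)·5 = 7/2.
All of Column's active replies (X, Z) yield 7/2, and no column does worse for Row. The mix makes Column indifferent and guarantees 7/2, so it is optimal.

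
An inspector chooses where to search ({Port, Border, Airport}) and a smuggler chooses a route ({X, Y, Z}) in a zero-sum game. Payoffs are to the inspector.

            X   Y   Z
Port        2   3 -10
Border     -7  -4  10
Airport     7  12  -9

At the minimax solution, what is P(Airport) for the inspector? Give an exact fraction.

17/33

Row minima: Port → -10, Border → -7, Airport → -9; maximin = -7.
Column maxima: X → 7, Y → 12, Z → 10; minimax = 7.
-7 ≠ 7, so there is no saddle point; optimal play is mixed.
Port is strictly dominated by Airport, so the inspector never plays it.
Y is strictly dominated by X (it gives the inspector strictly more in every row), so the smuggler never plays it.
On the remaining 2×2 (Border, Airport vs X, Z):
Let the inspector play Border with probability p. Expected payoff against X: (-7)p + 7(1−p) = −14p + 7; against Z: 10p + (-9)(1−p) = 19p − 9.
Setting these equal: −14p + 7 = 19p − 9 ⇒ −33p = -16 ⇒ p = 16/33, and the value is (-14)·(16/33) + 7 = 7/33.
For the smuggler: with q = P(X), equating Border's and Airport's payoffs gives −17q + 10 = 16q − 9 ⇒ q = 19/33.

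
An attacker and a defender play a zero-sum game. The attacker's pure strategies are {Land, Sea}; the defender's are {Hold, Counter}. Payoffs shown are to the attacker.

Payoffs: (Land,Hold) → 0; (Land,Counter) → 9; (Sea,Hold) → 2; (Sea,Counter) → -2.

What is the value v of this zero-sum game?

18/13

Row minima: Land → 0, Sea → -2; maximin = 0.
Column maxima: Hold → 2, Counter → 9; minimax = 2.
0 ≠ 2, so there is no saddle point; optimal play is mixed.
Let the attacker play Land with probability p. Expected payoff against Hold: 0p + 2(1−p) = −2p + 2; against Counter: 9p + (-2)(1−p) = 11p − 2.
Setting these equal: −2p + 2 = 11p − 2 ⇒ −13p = -4 ⇒ p = 4/13, and the value is (-2)·(4/13) + 2 = 18/13.
For the defender: with q = P(Hold), equating Land's and Sea's payoffs gives −9q + 9 = 4q − 2 ⇒ q = 11/13.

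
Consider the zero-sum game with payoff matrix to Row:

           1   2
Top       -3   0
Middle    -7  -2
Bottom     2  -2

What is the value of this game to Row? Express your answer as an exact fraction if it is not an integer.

Row minima: Top → -3, Middle → -7, Bottom → -2; maximin = -2.
Column maxima: 1 → 2, 2 → 0; minimax = 0.
-2 ≠ 0, so there is no saddle point; optimal play is mixed.
Middle is strictly dominated by Top, so Row never plays it.
On the remaining 2×2 (Top, Bottom vs 1, 2):
Let Row play Top with probability p. Expected payoff against 1: (-3)p + 2(1−p) = −5p + 2; against 2: 0p + (-2)(1−p) = 2p − 2.
Setting these equal: −5p + 2 = 2p − 2 ⇒ −7p = -4 ⇒ p = 4/7, and the value is (-5)·(4/7) + 2 = -6/7.
For Column: with q = P(1), equating Top's and Bottom's payoffs gives −3q = 4q − 2 ⇒ q = 2/7.

-6/7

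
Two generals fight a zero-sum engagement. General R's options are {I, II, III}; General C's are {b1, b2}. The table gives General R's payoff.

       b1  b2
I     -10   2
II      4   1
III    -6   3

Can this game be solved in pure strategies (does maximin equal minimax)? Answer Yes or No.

Row minima: I → -10, II → 1, III → -6; maximin = 1.
Column maxima: b1 → 4, b2 → 3; minimax = 3.
1 ≠ 3, so no pure-strategy equilibrium exists.

No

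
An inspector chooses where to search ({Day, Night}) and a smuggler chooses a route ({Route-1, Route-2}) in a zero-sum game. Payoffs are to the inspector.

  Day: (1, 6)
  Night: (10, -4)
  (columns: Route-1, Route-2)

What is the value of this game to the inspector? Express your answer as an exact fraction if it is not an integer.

Row minima: Day → 1, Night → -4; maximin = 1.
Column maxima: Route-1 → 10, Route-2 → 6; minimax = 6.
1 ≠ 6, so there is no saddle point; optimal play is mixed.
Let the inspector play Day with probability p. Expected payoff against Route-1: 1p + 10(1−p) = −9p + 10; against Route-2: 6p + (-4)(1−p) = 10p − 4.
Setting these equal: −9p + 10 = 10p − 4 ⇒ −19p = -14 ⇒ p = 14/19, and the value is (-9)·(14/19) + 10 = 64/19.
For the smuggler: with q = P(Route-1), equating Day's and Night's payoffs gives −5q + 6 = 14q − 4 ⇒ q = 10/19.

64/19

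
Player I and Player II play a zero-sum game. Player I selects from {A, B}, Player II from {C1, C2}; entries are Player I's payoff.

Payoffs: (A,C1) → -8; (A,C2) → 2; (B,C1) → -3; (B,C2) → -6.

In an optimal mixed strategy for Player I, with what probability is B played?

10/13

Row minima: A → -8, B → -6; maximin = -6.
Column maxima: C1 → -3, C2 → 2; minimax = -3.
-6 ≠ -3, so there is no saddle point; optimal play is mixed.
Let Player I play A with probability p. Expected payoff against C1: (-8)p + (-3)(1−p) = −5p − 3; against C2: 2p + (-6)(1−p) = 8p − 6.
Setting these equal: −5p − 3 = 8p − 6 ⇒ −13p = -3 ⇒ p = 3/13, and the value is (-5)·(3/13) − 3 = -54/13.
For Player II: with q = P(C1), equating A's and B's payoffs gives −10q + 2 = 3q − 6 ⇒ q = 8/13.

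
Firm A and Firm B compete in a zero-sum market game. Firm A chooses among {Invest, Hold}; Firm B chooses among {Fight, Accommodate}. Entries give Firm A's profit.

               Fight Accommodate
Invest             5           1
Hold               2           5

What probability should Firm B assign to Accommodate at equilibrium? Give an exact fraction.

3/7

Row minima: Invest → 1, Hold → 2; maximin = 2.
Column maxima: Fight → 5, Accommodate → 5; minimax = 5.
2 ≠ 5, so there is no saddle point; optimal play is mixed.
Let Firm A play Invest with probability p. Expected payoff against Fight: 5p + 2(1−p) = 3p + 2; against Accommodate: 1p + 5(1−p) = −4p + 5.
Setting these equal: 3p + 2 = −4p + 5 ⇒ 7p = 3 ⇒ p = 3/7, and the value is (3)·(3/7) + 2 = 23/7.
For Firm B: with q = P(Fight), equating Invest's and Hold's payoffs gives 4q + 1 = −3q + 5 ⇒ q = 4/7.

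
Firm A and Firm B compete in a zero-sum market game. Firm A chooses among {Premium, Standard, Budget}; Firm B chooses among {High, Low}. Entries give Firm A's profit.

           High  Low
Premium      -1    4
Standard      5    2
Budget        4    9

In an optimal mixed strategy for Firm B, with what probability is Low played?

1/8

Row minima: Premium → -1, Standard → 2, Budget → 4; maximin = 4.
Column maxima: High → 5, Low → 9; minimax = 5.
4 ≠ 5, so there is no saddle point; optimal play is mixed.
Premium is strictly dominated by Budget, so Firm A never plays it.
On the remaining 2×2 (Standard, Budget vs High, Low):
Let Firm A play Standard with probability p. Expected payoff against High: 5p + 4(1−p) = p + 4; against Low: 2p + 9(1−p) = −7p + 9.
Setting these equal: p + 4 = −7p + 9 ⇒ 8p = 5 ⇒ p = 5/8, and the value is (1)·(5/8) + 4 = 37/8.
For Firm B: with q = P(High), equating Standard's and Budget's payoffs gives 3q + 2 = −5q + 9 ⇒ q = 7/8.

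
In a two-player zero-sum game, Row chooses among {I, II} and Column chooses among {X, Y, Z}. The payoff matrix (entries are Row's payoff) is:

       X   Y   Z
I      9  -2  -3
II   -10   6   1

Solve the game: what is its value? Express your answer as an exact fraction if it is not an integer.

Row minima: I → -3, II → -10; maximin = -3.
Column maxima: X → 9, Y → 6, Z → 1; minimax = 1.
-3 ≠ 1, so there is no saddle point; optimal play is mixed.
Y is strictly dominated by Z (it gives Row strictly more in every row), so Column never plays it.
On the remaining 2×2 (I, II vs X, Z):
Let Row play I with probability p. Expected payoff against X: 9p + (-10)(1−p) = 19p − 10; against Z: (-3)p + 1(1−p) = −4p + 1.
Setting these equal: 19p − 10 = −4p + 1 ⇒ 23p = 11 ⇒ p = 11/23, and the value is (19)·(11/23) − 10 = -21/23.
For Column: with q = P(X), equating I's and II's payoffs gives 12q − 3 = −11q + 1 ⇒ q = 4/23.

-21/23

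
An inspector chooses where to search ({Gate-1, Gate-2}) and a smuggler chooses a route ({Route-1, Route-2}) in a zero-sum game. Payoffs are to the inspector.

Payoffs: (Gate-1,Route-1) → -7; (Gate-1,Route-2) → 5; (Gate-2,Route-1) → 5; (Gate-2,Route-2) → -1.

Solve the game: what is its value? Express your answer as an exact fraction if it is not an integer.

Row minima: Gate-1 → -7, Gate-2 → -1; maximin = -1.
Column maxima: Route-1 → 5, Route-2 → 5; minimax = 5.
-1 ≠ 5, so there is no saddle point; optimal play is mixed.
Let the inspector play Gate-1 with probability p. Expected payoff against Route-1: (-7)p + 5(1−p) = −12p + 5; against Route-2: 5p + (-1)(1−p) = 6p − 1.
Setting these equal: −12p + 5 = 6p − 1 ⇒ −18p = -6 ⇒ p = 1/3, and the value is (-12)·(1/3) + 5 = 1.
For the smuggler: with q = P(Route-1), equating Gate-1's and Gate-2's payoffs gives −12q + 5 = 6q − 1 ⇒ q = 1/3.

1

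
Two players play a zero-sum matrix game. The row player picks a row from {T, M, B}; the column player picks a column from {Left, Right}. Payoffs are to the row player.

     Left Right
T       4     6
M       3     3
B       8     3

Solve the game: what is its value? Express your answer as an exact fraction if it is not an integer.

36/7

Row minima: T → 4, M → 3, B → 3; maximin = 4.
Column maxima: Left → 8, Right → 6; minimax = 6.
4 ≠ 6, so there is no saddle point; optimal play is mixed.
M is strictly dominated by T, so the row player never plays it.
On the remaining 2×2 (T, B vs Left, Right):
Let the row player play T with probability p. Expected payoff against Left: 4p + 8(1−p) = −4p + 8; against Right: 6p + 3(1−p) = 3p + 3.
Setting these equal: −4p + 8 = 3p + 3 ⇒ −7p = -5 ⇒ p = 5/7, and the value is (-4)·(5/7) + 8 = 36/7.
For the column player: with q = P(Left), equating T's and B's payoffs gives −2q + 6 = 5q + 3 ⇒ q = 3/7.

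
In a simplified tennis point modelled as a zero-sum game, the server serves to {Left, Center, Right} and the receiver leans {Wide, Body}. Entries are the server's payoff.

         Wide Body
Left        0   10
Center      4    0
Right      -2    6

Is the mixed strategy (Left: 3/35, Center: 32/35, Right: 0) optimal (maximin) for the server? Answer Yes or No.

Against Wide this mix gives (3/35)·0 + (32/35)·4 = 128/35.
Against Body this mix gives (3/35)·10 + (32/35)·0 = 6/7.
The receiver will play Body, holding the server to 6/7. Shifting weight toward the row that does better against Body would raise this floor (the equalizing mix achieves 20/7 against both Body and Wide), so the proposed strategy is not optimal.

No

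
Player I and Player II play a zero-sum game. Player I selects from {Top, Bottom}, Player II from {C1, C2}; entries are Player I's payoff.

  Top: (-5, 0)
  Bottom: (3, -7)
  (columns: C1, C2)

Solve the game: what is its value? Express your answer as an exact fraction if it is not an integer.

-7/3

Row minima: Top → -5, Bottom → -7; maximin = -5.
Column maxima: C1 → 3, C2 → 0; minimax = 0.
-5 ≠ 0, so there is no saddle point; optimal play is mixed.
Let Player I play Top with probability p. Expected payoff against C1: (-5)p + 3(1−p) = −8p + 3; against C2: 0p + (-7)(1−p) = 7p − 7.
Setting these equal: −8p + 3 = 7p − 7 ⇒ −15p = -10 ⇒ p = 2/3, and the value is (-8)·(2/3) + 3 = -7/3.
For Player II: with q = P(C1), equating Top's and Bottom's payoffs gives −5q = 10q − 7 ⇒ q = 7/15.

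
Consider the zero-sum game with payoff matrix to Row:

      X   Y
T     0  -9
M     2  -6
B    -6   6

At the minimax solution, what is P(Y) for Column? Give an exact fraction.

2/5

Row minima: T → -9, M → -6, B → -6; maximin = -6.
Column maxima: X → 2, Y → 6; minimax = 2.
-6 ≠ 2, so there is no saddle point; optimal play is mixed.
T is strictly dominated by M, so Row never plays it.
On the remaining 2×2 (M, B vs X, Y):
Let Row play M with probability p. Expected payoff against X: 2p + (-6)(1−p) = 8p − 6; against Y: (-6)p + 6(1−p) = −12p + 6.
Setting these equal: 8p − 6 = −12p + 6 ⇒ 20p = 12 ⇒ p = 3/5, and the value is (8)·(3/5) − 6 = -6/5.
For Column: with q = P(X), equating M's and B's payoffs gives 8q − 6 = −12q + 6 ⇒ q = 3/5.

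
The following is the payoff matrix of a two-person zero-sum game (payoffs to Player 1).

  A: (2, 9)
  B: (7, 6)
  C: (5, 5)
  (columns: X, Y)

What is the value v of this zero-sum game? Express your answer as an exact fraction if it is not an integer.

Row minima: A → 2, B → 6, C → 5; maximin = 6.
Column maxima: X → 7, Y → 9; minimax = 7.
6 ≠ 7, so there is no saddle point; optimal play is mixed.
C is strictly dominated by B, so Player 1 never plays it.
On the remaining 2×2 (A, B vs X, Y):
Let Player 1 play A with probability p. Expected payoff against X: 2p + 7(1−p) = −5p + 7; against Y: 9p + 6(1−p) = 3p + 6.
Setting these equal: −5p + 7 = 3p + 6 ⇒ −8p = -1 ⇒ p = 1/8, and the value is (-5)·(1/8) + 7 = 51/8.
For Player 2: with q = P(X), equating A's and B's payoffs gives −7q + 9 = q + 6 ⇒ q = 3/8.

51/8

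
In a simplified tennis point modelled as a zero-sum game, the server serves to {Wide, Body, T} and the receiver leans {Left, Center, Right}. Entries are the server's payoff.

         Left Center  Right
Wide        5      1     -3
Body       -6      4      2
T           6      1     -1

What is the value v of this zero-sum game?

Row minima: Wide → -3, Body → -6, T → -1; maximin = -1.
Column maxima: Left → 6, Center → 4, Right → 2; minimax = 2.
-1 ≠ 2, so there is no saddle point; optimal play is mixed.
Center is strictly dominated by Right (it gives the server strictly more in every row), so the receiver never plays it.
With Center eliminated, Wide is strictly dominated by T (T gives the server strictly more in every remaining column), so the server never plays it.
On the remaining 2×2 (Body, T vs Left, Right):
Let the server play Body with probability p. Expected payoff against Left: (-6)p + 6(1−p) = −12p + 6; against Right: 2p + (-1)(1−p) = 3p − 1.
Setting these equal: −12p + 6 = 3p − 1 ⇒ −15p = -7 ⇒ p = 7/15, and the value is (-12)·(7/15) + 6 = 2/5.
For the receiver: with q = P(Left), equating Body's and T's payoffs gives −8q + 2 = 7q − 1 ⇒ q = 1/5.

2/5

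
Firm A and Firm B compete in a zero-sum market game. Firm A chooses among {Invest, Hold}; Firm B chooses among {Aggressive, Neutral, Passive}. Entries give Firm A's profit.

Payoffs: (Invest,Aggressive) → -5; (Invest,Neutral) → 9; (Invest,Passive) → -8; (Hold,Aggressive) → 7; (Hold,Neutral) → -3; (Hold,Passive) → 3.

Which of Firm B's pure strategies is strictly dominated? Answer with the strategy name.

Aggressive

Passive holds Firm A's payoff strictly below Aggressive in every row: -8 < -5, 3 < 7.
So Aggressive is strictly dominated for Firm B.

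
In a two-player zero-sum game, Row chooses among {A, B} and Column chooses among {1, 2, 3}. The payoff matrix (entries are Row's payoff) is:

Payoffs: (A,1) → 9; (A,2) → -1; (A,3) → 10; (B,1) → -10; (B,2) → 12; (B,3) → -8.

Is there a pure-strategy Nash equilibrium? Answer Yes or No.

Row minima: A → -1, B → -10; maximin = -1.
Column maxima: 1 → 9, 2 → 12, 3 → 10; minimax = 9.
-1 ≠ 9, so no pure-strategy equilibrium exists.

No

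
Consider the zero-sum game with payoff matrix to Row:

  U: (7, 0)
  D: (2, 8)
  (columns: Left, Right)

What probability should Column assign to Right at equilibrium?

Row minima: U → 0, D → 2; maximin = 2.
Column maxima: Left → 7, Right → 8; minimax = 7.
2 ≠ 7, so there is no saddle point; optimal play is mixed.
Let Row play U with probability p. Expected payoff against Left: 7p + 2(1−p) = 5p + 2; against Right: 0p + 8(1−p) = −8p + 8.
Setting these equal: 5p + 2 = −8p + 8 ⇒ 13p = 6 ⇒ p = 6/13, and the value is (5)·(6/13) + 2 = 56/13.
For Column: with q = P(Left), equating U's and D's payoffs gives 7q = −6q + 8 ⇒ q = 8/13.

5/13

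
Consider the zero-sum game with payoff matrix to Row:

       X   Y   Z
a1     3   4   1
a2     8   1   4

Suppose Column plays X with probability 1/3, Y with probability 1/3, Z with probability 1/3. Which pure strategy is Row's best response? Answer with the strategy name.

Expected payoff of a1: (1/3)·3 + (1/3)·4 + (1/3)·1 = 8/3.
Expected payoff of a2: (1/3)·8 + (1/3)·1 + (1/3)·4 = 13/3.
The largest is 13/3, so Row's best response is a2.

a2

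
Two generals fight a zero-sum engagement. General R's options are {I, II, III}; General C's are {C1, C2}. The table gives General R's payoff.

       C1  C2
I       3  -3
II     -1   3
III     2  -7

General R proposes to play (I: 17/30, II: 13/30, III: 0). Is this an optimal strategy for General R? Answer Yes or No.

No

Against C1 this mix gives (17/30)·3 + (13/30)·(-1) = 19/15.
Against C2 this mix gives (17/30)·(-3) + (13/30)·3 = -2/5.
General C will play C2, holding General R to -2/5. Shifting weight toward the row that does better against C2 would raise this floor (the equalizing mix achieves 3/5 against both C2 and C1), so the proposed strategy is not optimal.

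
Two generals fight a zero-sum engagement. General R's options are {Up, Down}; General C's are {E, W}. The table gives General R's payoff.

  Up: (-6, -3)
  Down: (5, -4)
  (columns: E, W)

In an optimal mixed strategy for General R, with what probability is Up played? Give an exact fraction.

Row minima: Up → -6, Down → -4; maximin = -4.
Column maxima: E → 5, W → -3; minimax = -3.
-4 ≠ -3, so there is no saddle point; optimal play is mixed.
Let General R play Up with probability p. Expected payoff against E: (-6)p + 5(1−p) = −11p + 5; against W: (-3)p + (-4)(1−p) = p − 4.
Setting these equal: −11p + 5 = p − 4 ⇒ −12p = -9 ⇒ p = 3/4, and the value is (-11)·(3/4) + 5 = -13/4.
For General C: with q = P(E), equating Up's and Down's payoffs gives −3q − 3 = 9q − 4 ⇒ q = 1/12.

3/4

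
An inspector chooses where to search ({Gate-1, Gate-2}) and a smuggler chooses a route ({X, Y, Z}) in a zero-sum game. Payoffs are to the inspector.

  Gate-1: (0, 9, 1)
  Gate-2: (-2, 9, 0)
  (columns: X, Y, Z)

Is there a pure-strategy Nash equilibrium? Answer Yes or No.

Yes

Row minima: Gate-1 → 0, Gate-2 → -2; maximin = 0.
Column maxima: X → 0, Y → 9, Z → 1; minimax = 0.
maximin = minimax = 0, so a saddle point exists.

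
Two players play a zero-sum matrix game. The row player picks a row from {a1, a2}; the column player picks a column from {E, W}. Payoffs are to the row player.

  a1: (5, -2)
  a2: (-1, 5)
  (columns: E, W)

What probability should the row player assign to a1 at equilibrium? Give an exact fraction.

Row minima: a1 → -2, a2 → -1; maximin = -1.
Column maxima: E → 5, W → 5; minimax = 5.
-1 ≠ 5, so there is no saddle point; optimal play is mixed.
Let the row player play a1 with probability p. Expected payoff against E: 5p + (-1)(1−p) = 6p − 1; against W: (-2)p + 5(1−p) = −7p + 5.
Setting these equal: 6p − 1 = −7p + 5 ⇒ 13p = 6 ⇒ p = 6/13, and the value is (6)·(6/13) − 1 = 23/13.
For the column player: with q = P(E), equating a1's and a2's payoffs gives 7q − 2 = −6q + 5 ⇒ q = 7/13.

6/13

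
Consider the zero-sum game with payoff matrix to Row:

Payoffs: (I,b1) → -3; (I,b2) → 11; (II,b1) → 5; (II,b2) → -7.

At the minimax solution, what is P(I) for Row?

Row minima: I → -3, II → -7; maximin = -3.
Column maxima: b1 → 5, b2 → 11; minimax = 5.
-3 ≠ 5, so there is no saddle point; optimal play is mixed.
Let Row play I with probability p. Expected payoff against b1: (-3)p + 5(1−p) = −8p + 5; against b2: 11p + (-7)(1−p) = 18p − 7.
Setting these equal: −8p + 5 = 18p − 7 ⇒ −26p = -12 ⇒ p = 6/13, and the value is (-8)·(6/13) + 5 = 17/13.
For Column: with q = P(b1), equating I's and II's payoffs gives −14q + 11 = 12q − 7 ⇒ q = 9/13.

6/13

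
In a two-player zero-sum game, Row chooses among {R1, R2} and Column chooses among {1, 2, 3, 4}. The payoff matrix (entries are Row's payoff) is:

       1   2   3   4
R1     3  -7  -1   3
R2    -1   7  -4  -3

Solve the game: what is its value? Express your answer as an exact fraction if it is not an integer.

-35/17

Row minima: R1 → -7, R2 → -4; maximin = -4.
Column maxima: 1 → 3, 2 → 7, 3 → -1, 4 → 3; minimax = -1.
-4 ≠ -1, so there is no saddle point; optimal play is mixed.
1 is strictly dominated by 3 (it gives Row strictly more in every row), so Column never plays it.
4 is strictly dominated by 3 (it gives Row strictly more in every row), so Column never plays it.
On the remaining 2×2 (R1, R2 vs 2, 3):
Let Row play R1 with probability p. Expected payoff against 2: (-7)p + 7(1−p) = −14p + 7; against 3: (-1)p + (-4)(1−p) = 3p − 4.
Setting these equal: −14p + 7 = 3p − 4 ⇒ −17p = -11 ⇒ p = 11/17, and the value is (-14)·(11/17) + 7 = -35/17.
For Column: with q = P(2), equating R1's and R2's payoffs gives −6q − 1 = 11q − 4 ⇒ q = 3/17.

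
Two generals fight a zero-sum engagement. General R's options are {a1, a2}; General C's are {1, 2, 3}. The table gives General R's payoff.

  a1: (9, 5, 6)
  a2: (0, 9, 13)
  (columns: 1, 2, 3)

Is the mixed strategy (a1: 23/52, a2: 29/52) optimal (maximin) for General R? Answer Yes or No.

Against 1 this mix gives (23/52)·9 + (29/52)·0 = 207/52.
Against 2 this mix gives (23/52)·5 + (29/52)·9 = 94/13.
Against 3 this mix gives (23/52)·6 + (29/52)·13 = 515/52.
General C will play 1, holding General R to 207/52. Shifting weight toward the row that does better against 1 would raise this floor (the equalizing mix achieves 81/13 against both 1 and 2), so the proposed strategy is not optimal.

No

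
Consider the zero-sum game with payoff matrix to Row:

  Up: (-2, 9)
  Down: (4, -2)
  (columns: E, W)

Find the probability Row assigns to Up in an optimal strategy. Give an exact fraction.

Row minima: Up → -2, Down → -2; maximin = -2.
Column maxima: E → 4, W → 9; minimax = 4.
-2 ≠ 4, so there is no saddle point; optimal play is mixed.
Let Row play Up with probability p. Expected payoff against E: (-2)p + 4(1−p) = −6p + 4; against W: 9p + (-2)(1−p) = 11p − 2.
Setting these equal: −6p + 4 = 11p − 2 ⇒ −17p = -6 ⇒ p = 6/17, and the value is (-6)·(6/17) + 4 = 32/17.
For Column: with q = P(E), equating Up's and Down's payoffs gives −11q + 9 = 6q − 2 ⇒ q = 11/17.

6/17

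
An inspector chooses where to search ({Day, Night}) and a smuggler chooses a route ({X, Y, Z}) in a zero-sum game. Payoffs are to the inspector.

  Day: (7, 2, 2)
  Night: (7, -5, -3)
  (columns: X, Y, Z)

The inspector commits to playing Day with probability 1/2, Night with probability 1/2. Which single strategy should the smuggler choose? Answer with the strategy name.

If the smuggler plays X, the inspector's expected payoff is (1/2)·7 + (1/2)·7 = 7.
If the smuggler plays Y, the inspector's expected payoff is (1/2)·2 + (1/2)·(-5) = -3/2.
If the smuggler plays Z, the inspector's expected payoff is (1/2)·2 + (1/2)·(-3) = -1/2.
The smuggler minimizes the inspector's payoff; the smallest is -3/2, so the best response is Y.

Y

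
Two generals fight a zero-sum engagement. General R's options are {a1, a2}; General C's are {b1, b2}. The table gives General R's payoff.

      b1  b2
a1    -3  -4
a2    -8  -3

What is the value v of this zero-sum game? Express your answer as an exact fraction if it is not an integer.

Row minima: a1 → -4, a2 → -8; maximin = -4.
Column maxima: b1 → -3, b2 → -3; minimax = -3.
-4 ≠ -3, so there is no saddle point; optimal play is mixed.
Let General R play a1 with probability p. Expected payoff against b1: (-3)p + (-8)(1−p) = 5p − 8; against b2: (-4)p + (-3)(1−p) = −p − 3.
Setting these equal: 5p − 8 = −p − 3 ⇒ 6p = 5 ⇒ p = 5/6, and the value is (5)·(5/6) − 8 = -23/6.
For General C: with q = P(b1), equating a1's and a2's payoffs gives q − 4 = −5q − 3 ⇒ q = 1/6.

-23/6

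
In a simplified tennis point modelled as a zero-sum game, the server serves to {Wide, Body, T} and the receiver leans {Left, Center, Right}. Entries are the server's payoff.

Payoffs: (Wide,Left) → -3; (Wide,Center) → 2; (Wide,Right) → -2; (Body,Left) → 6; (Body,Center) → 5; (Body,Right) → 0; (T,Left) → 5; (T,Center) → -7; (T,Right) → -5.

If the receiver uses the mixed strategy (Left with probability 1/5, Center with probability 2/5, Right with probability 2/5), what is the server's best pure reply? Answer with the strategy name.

Expected payoff of Wide: (1/5)·(-3) + (2/5)·2 + (2/5)·(-2) = -3/5.
Expected payoff of Body: (1/5)·6 + (2/5)·5 + (2/5)·0 = 16/5.
Expected payoff of T: (1/5)·5 + (2/5)·(-7) + (2/5)·(-5) = -19/5.
The largest is 16/5, so the server's best response is Body.

Body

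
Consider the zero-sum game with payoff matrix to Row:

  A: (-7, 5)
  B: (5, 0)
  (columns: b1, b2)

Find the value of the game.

25/17

Row minima: A → -7, B → 0; maximin = 0.
Column maxima: b1 → 5, b2 → 5; minimax = 5.
0 ≠ 5, so there is no saddle point; optimal play is mixed.
Let Row play A with probability p. Expected payoff against b1: (-7)p + 5(1−p) = −12p + 5; against b2: 5p + 0(1−p) = 5p.
Setting these equal: −12p + 5 = 5p ⇒ −17p = -5 ⇒ p = 5/17, and the value is (-12)·(5/17) + 5 = 25/17.
For Column: with q = P(b1), equating A's and B's payoffs gives −12q + 5 = 5q ⇒ q = 5/17.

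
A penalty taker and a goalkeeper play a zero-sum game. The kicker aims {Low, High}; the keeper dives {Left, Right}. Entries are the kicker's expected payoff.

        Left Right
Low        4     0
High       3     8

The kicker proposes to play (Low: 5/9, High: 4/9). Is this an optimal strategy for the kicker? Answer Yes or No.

Against Left this mix gives (5/9)·4 + (4/9)·3 = 32/9.
Against Right this mix gives (5/9)·0 + (4/9)·8 = 32/9.
All of the keeper's active replies (Left, Right) yield 32/9, and no column does worse for the kicker. The mix makes the keeper indifferent and guarantees 32/9, so it is optimal.

Yes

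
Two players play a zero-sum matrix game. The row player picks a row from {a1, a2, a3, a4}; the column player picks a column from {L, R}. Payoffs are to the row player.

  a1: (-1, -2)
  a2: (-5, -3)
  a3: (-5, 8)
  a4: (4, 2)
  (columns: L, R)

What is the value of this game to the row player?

14/5

Row minima: a1 → -2, a2 → -5, a3 → -5, a4 → 2; maximin = 2.
Column maxima: L → 4, R → 8; minimax = 4.
2 ≠ 4, so there is no saddle point; optimal play is mixed.
a1 is strictly dominated by a4, so the row player never plays it.
a2 is strictly dominated by a4, so the row player never plays it.
On the remaining 2×2 (a3, a4 vs L, R):
Let the row player play a3 with probability p. Expected payoff against L: (-5)p + 4(1−p) = −9p + 4; against R: 8p + 2(1−p) = 6p + 2.
Setting these equal: −9p + 4 = 6p + 2 ⇒ −15p = -2 ⇒ p = 2/15, and the value is (-9)·(2/15) + 4 = 14/5.
For the column player: with q = P(L), equating a3's and a4's payoffs gives −13q + 8 = 2q + 2 ⇒ q = 2/5.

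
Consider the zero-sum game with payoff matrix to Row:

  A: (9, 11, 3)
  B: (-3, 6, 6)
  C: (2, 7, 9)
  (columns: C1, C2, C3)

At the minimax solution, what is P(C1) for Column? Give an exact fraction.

6/13

Row minima: A → 3, B → -3, C → 2; maximin = 3.
Column maxima: C1 → 9, C2 → 11, C3 → 9; minimax = 9.
3 ≠ 9, so there is no saddle point; optimal play is mixed.
B is strictly dominated by C, so Row never plays it.
C2 is strictly dominated by C1 (it gives Row strictly more in every row), so Column never plays it.
On the remaining 2×2 (A, C vs C1, C3):
Let Row play A with probability p. Expected payoff against C1: 9p + 2(1−p) = 7p + 2; against C3: 3p + 9(1−p) = −6p + 9.
Setting these equal: 7p + 2 = −6p + 9 ⇒ 13p = 7 ⇒ p = 7/13, and the value is (7)·(7/13) + 2 = 75/13.
For Column: with q = P(C1), equating A's and C's payoffs gives 6q + 3 = −7q + 9 ⇒ q = 6/13.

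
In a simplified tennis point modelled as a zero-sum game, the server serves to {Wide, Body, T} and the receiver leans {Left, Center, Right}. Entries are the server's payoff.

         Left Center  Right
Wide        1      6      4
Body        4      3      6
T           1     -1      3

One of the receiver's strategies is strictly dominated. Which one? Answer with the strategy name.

Right

Left holds the server's payoff strictly below Right in every row: 1 < 4, 4 < 6, 1 < 3.
So Right is strictly dominated for the receiver.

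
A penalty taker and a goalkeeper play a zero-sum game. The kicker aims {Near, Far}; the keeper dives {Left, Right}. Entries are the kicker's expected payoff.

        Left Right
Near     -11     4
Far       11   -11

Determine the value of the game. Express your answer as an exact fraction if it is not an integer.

Row minima: Near → -11, Far → -11; maximin = -11.
Column maxima: Left → 11, Right → 4; minimax = 4.
-11 ≠ 4, so there is no saddle point; optimal play is mixed.
Let the kicker play Near with probability p. Expected payoff against Left: (-11)p + 11(1−p) = −22p + 11; against Right: 4p + (-11)(1−p) = 15p − 11.
Setting these equal: −22p + 11 = 15p − 11 ⇒ −37p = -22 ⇒ p = 22/37, and the value is (-22)·(22/37) + 11 = -77/37.
For the keeper: with q = P(Left), equating Near's and Far's payoffs gives −15q + 4 = 22q − 11 ⇒ q = 15/37.

-77/37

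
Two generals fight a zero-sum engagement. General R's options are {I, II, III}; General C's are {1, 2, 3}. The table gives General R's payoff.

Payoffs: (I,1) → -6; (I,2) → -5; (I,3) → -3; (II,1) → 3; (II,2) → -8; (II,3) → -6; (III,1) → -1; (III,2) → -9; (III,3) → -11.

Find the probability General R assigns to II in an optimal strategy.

1/12

Row minima: I → -6, II → -8, III → -11; maximin = -6.
Column maxima: 1 → 3, 2 → -5, 3 → -3; minimax = -5.
-6 ≠ -5, so there is no saddle point; optimal play is mixed.
III is strictly dominated by II, so General R never plays it.
With III eliminated, 3 is strictly dominated by 2 (it gives General R strictly more in every remaining row), so General C never plays it.
On the remaining 2×2 (I, II vs 1, 2):
Let General R play I with probability p. Expected payoff against 1: (-6)p + 3(1−p) = −9p + 3; against 2: (-5)p + (-8)(1−p) = 3p − 8.
Setting these equal: −9p + 3 = 3p − 8 ⇒ −12p = -11 ⇒ p = 11/12, and the value is (-9)·(11/12) + 3 = -21/4.
For General C: with q = P(1), equating I's and II's payoffs gives −q − 5 = 11q − 8 ⇒ q = 1/4.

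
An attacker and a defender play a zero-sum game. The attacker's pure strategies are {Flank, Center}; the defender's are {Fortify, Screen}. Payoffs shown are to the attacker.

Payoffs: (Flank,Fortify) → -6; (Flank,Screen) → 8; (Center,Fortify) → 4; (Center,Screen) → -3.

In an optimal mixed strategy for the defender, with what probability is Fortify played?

Row minima: Flank → -6, Center → -3; maximin = -3.
Column maxima: Fortify → 4, Screen → 8; minimax = 4.
-3 ≠ 4, so there is no saddle point; optimal play is mixed.
Let the attacker play Flank with probability p. Expected payoff against Fortify: (-6)p + 4(1−p) = −10p + 4; against Screen: 8p + (-3)(1−p) = 11p − 3.
Setting these equal: −10p + 4 = 11p − 3 ⇒ −21p = -7 ⇒ p = 1/3, and the value is (-10)·(1/3) + 4 = 2/3.
For the defender: with q = P(Fortify), equating Flank's and Center's payoffs gives −14q + 8 = 7q − 3 ⇒ q = 11/21.

11/21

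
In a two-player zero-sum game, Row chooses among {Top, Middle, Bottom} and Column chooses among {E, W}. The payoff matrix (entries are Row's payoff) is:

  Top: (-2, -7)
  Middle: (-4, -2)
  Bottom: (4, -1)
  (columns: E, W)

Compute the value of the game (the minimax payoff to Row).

-1

Row minima: Top → -7, Middle → -4, Bottom → -1; maximin = -1.
Column maxima: E → 4, W → -1; minimax = -1.
Since maximin = minimax = -1, there is a saddle point and the value is -1.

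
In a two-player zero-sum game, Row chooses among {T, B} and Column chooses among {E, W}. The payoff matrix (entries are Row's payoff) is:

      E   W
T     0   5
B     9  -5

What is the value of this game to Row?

Row minima: T → 0, B → -5; maximin = 0.
Column maxima: E → 9, W → 5; minimax = 5.
0 ≠ 5, so there is no saddle point; optimal play is mixed.
Let Row play T with probability p. Expected payoff against E: 0p + 9(1−p) = −9p + 9; against W: 5p + (-5)(1−p) = 10p − 5.
Setting these equal: −9p + 9 = 10p − 5 ⇒ −19p = -14 ⇒ p = 14/19, and the value is (-9)·(14/19) + 9 = 45/19.
For Column: with q = P(E), equating T's and B's payoffs gives −5q + 5 = 14q − 5 ⇒ q = 10/19.

45/19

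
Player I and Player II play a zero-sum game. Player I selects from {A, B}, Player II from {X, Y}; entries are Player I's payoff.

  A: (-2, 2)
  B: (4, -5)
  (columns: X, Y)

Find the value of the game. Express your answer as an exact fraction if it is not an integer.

Row minima: A → -2, B → -5; maximin = -2.
Column maxima: X → 4, Y → 2; minimax = 2.
-2 ≠ 2, so there is no saddle point; optimal play is mixed.
Let Player I play A with probability p. Expected payoff against X: (-2)p + 4(1−p) = −6p + 4; against Y: 2p + (-5)(1−p) = 7p − 5.
Setting these equal: −6p + 4 = 7p − 5 ⇒ −13p = -9 ⇒ p = 9/13, and the value is (-6)·(9/13) + 4 = -2/13.
For Player II: with q = P(X), equating A's and B's payoffs gives −4q + 2 = 9q − 5 ⇒ q = 7/13.

-2/13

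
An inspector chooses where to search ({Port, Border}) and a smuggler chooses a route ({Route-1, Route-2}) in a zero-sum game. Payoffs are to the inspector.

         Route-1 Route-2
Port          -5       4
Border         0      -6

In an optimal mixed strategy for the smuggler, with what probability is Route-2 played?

1/3

Row minima: Port → -5, Border → -6; maximin = -5.
Column maxima: Route-1 → 0, Route-2 → 4; minimax = 0.
-5 ≠ 0, so there is no saddle point; optimal play is mixed.
Let the inspector play Port with probability p. Expected payoff against Route-1: (-5)p + 0(1−p) = −5p; against Route-2: 4p + (-6)(1−p) = 10p − 6.
Setting these equal: −5p = 10p − 6 ⇒ −15p = -6 ⇒ p = 2/5, and the value is (-5)·(2/5) = -2.
For the smuggler: with q = P(Route-1), equating Port's and Border's payoffs gives −9q + 4 = 6q − 6 ⇒ q = 2/3.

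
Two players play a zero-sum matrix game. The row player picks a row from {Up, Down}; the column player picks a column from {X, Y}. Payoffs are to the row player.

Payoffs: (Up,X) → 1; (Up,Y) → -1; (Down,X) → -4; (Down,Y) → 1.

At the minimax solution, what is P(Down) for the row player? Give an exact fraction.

2/7

Row minima: Up → -1, Down → -4; maximin = -1.
Column maxima: X → 1, Y → 1; minimax = 1.
-1 ≠ 1, so there is no saddle point; optimal play is mixed.
Let the row player play Up with probability p. Expected payoff against X: 1p + (-4)(1−p) = 5p − 4; against Y: (-1)p + 1(1−p) = −2p + 1.
Setting these equal: 5p − 4 = −2p + 1 ⇒ 7p = 5 ⇒ p = 5/7, and the value is (5)·(5/7) − 4 = -3/7.
For the column player: with q = P(X), equating Up's and Down's payoffs gives 2q − 1 = −5q + 1 ⇒ q = 2/7.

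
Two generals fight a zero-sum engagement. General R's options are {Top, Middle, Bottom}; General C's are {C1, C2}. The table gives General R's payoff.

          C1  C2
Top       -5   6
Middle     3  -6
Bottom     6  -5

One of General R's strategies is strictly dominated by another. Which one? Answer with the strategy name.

Middle

Bottom gives a strictly higher payoff than Middle against every column: 6 > 3, -5 > -6.
So Middle is strictly dominated and General R never plays it.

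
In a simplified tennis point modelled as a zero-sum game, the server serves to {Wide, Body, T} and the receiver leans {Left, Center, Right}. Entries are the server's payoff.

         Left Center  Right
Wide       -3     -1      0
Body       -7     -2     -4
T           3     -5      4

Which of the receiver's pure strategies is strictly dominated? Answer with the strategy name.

Left holds the server's payoff strictly below Right in every row: -3 < 0, -7 < -4, 3 < 4.
So Right is strictly dominated for the receiver.

Right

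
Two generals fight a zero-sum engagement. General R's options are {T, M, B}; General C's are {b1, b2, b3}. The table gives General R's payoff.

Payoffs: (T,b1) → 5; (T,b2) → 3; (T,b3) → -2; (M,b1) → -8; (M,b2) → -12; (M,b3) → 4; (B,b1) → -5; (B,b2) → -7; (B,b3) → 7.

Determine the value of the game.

7/19

Row minima: T → -2, M → -12, B → -7; maximin = -2.
Column maxima: b1 → 5, b2 → 3, b3 → 7; minimax = 3.
-2 ≠ 3, so there is no saddle point; optimal play is mixed.
M is strictly dominated by B, so General R never plays it.
b1 is strictly dominated by b2 (it gives General R strictly more in every row), so General C never plays it.
On the remaining 2×2 (T, B vs b2, b3):
Let General R play T with probability p. Expected payoff against b2: 3p + (-7)(1−p) = 10p − 7; against b3: (-2)p + 7(1−p) = −9p + 7.
Setting these equal: 10p − 7 = −9p + 7 ⇒ 19p = 14 ⇒ p = 14/19, and the value is (10)·(14/19) − 7 = 7/19.
For General C: with q = P(b2), equating T's and B's payoffs gives 5q − 2 = −14q + 7 ⇒ q = 9/19.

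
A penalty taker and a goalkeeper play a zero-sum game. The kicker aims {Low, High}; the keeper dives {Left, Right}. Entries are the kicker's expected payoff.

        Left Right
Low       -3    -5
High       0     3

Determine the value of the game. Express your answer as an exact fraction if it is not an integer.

0

Row minima: Low → -5, High → 0; maximin = 0.
Column maxima: Left → 0, Right → 3; minimax = 0.
Since maximin = minimax = 0, there is a saddle point and the value is 0.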